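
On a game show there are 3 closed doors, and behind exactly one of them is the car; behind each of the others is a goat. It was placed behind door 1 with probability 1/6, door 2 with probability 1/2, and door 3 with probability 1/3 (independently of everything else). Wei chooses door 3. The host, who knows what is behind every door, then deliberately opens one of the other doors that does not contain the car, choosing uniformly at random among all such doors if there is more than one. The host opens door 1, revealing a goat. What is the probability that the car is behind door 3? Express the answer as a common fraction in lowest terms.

Condition on the true location of the car.
If it is behind door 1 (prior 1/6): the host opened door 1, so this case is ruled out; weight (1/6)·0 = 0.
If it is behind door 2 (prior 1/2): the host has no choice, probability 1; weight (1/2)·1 = 1/2.
If it is behind door 3 (prior 1/3): the host has 2 equally likely choices, so probability 1/2; weight (1/3)·(1/2) = 1/6.
The weights sum to 2/3.
So P(the car behind door 3 | the host opened door 1) = (1/6) / (2/3) = 1/4.

1/4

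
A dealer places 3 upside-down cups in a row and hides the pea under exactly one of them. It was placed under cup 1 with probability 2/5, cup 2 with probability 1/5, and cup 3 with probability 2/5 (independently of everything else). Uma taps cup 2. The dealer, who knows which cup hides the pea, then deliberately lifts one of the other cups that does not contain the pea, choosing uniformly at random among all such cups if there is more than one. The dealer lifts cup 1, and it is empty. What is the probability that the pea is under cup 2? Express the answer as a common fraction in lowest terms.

1/5

Consider each possible location of the pea in turn.
If it is under cup 1 (prior 2/5): the dealer opened cup 1, so this case is ruled out; weight (2/5)·0 = 0.
If it is under cup 2 (prior 1/5): the dealer has 2 equally likely choices, so probability 1/2; weight (1/5)·(1/2) = 1/10.
If it is under cup 3 (prior 2/5): the dealer has no choice, probability 1; weight (2/5)·1 = 2/5.
The weights sum to 1/2.
So P(the pea under cup 2 | the dealer opened cup 1) = (1/10) / (1/2) = 1/5.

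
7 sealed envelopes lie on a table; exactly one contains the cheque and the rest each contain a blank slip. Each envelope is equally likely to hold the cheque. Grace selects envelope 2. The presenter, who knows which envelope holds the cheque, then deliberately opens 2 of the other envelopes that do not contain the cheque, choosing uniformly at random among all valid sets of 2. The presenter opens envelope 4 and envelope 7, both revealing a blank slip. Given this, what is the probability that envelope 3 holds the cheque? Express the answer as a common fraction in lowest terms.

3/14

Consider each possible location of the cheque in turn.
If it is in any of envelopes 1, 3, 5, and 6 (prior 1/7 each): the presenter has 10 equally likely choices, so probability 1/10; weight (1/7)·(1/10) = 1/70 each.
If it is in envelope 2 (prior 1/7): the presenter has 15 equally likely choices, so probability 1/15; weight (1/7)·(1/15) = 1/105.
If it is in either of envelopes 4 and 7 (prior 1/7 each): that envelope was opened and seen not to hold the prize — ruled out; weight (1/7)·0 = 0 each.
The weights sum to 1/15.
So P(the cheque in envelope 3 | the presenter opened envelope 4 and envelope 7) = (1/70) / (1/15) = 3/14.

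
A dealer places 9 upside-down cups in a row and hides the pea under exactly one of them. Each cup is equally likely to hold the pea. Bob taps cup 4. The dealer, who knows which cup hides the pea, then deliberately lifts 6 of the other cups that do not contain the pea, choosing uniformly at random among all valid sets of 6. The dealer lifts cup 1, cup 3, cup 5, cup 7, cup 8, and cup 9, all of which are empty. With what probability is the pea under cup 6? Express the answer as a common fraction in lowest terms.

4/9

Condition on the true location of the pea.
If it is under any of cups 1, 3, 5, 7, 8, and 9 (prior 1/9 each): that cup was opened and seen not to hold the prize — ruled out; weight (1/9)·0 = 0 each.
If it is under either of cups 2 and 6 (prior 1/9 each): the dealer has 7 equally likely choices, so probability 1/7; weight (1/9)·(1/7) = 1/63 each.
If it is under cup 4 (prior 1/9): the dealer has 28 equally likely choices, so probability 1/28; weight (1/9)·(1/28) = 1/252.
The weights sum to 1/28.
So P(the pea under cup 6 | the dealer opened cup 1, cup 3, cup 5, cup 7, cup 8, and cup 9) = (1/63) / (1/28) = 4/9.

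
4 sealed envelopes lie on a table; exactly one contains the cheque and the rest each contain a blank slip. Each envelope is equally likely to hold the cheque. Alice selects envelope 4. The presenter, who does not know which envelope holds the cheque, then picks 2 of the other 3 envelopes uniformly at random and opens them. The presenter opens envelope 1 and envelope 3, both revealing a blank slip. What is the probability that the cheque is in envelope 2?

Because the presenter chose which envelopes to open without knowing where the cheque is, the choice is independent of the prize location. Learning that none of the 2 opened envelopes holds the cheque simply rules out those 2 locations and leaves the remaining 2 envelopes still equally likely by symmetry.
So P(the cheque in envelope 2) = 1/2.

1/2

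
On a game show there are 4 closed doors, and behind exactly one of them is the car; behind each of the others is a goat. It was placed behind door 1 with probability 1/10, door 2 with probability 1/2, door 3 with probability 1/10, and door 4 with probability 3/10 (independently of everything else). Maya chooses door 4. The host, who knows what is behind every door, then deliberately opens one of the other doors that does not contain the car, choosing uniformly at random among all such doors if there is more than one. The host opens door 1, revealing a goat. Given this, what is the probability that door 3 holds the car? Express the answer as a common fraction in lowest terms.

1/8

Apply Bayes' rule, conditioning on where the car actually is.
If it is behind door 1 (prior 1/10): the host opened door 1, so this case is ruled out; weight (1/10)·0 = 0.
If it is behind door 2 (prior 1/2): the host has 2 equally likely choices, so probability 1/2; weight (1/2)·(1/2) = 1/4.
If it is behind door 3 (prior 1/10): the host has 2 equally likely choices, so probability 1/2; weight (1/10)·(1/2) = 1/20.
If it is behind door 4 (prior 3/10): the host has 3 equally likely choices, so probability 1/3; weight (3/10)·(1/3) = 1/10.
The weights sum to 2/5.
So P(the car behind door 3 | the host opened door 1) = (1/20) / (2/5) = 1/8.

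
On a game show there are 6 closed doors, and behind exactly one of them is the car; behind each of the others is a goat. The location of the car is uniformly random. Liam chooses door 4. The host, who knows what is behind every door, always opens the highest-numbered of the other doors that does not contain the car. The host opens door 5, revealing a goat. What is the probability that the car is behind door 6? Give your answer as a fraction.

Condition on the true location of the car.
If it is behind any of doors 1, 2, 3, and 4 (prior 1/6 each): the host would have opened door 6 instead, probability 0; weight (1/6)·0 = 0 each.
If it is behind door 5 (prior 1/6): the host opened door 5, so this case is ruled out; weight (1/6)·0 = 0.
If it is behind door 6 (prior 1/6): door 5 is the highest-numbered option available, probability 1; weight (1/6)·1 = 1/6.
The weights sum to 1/6.
So P(the car behind door 6 | the host opened door 5) = (1/6) / (1/6) = 1.

1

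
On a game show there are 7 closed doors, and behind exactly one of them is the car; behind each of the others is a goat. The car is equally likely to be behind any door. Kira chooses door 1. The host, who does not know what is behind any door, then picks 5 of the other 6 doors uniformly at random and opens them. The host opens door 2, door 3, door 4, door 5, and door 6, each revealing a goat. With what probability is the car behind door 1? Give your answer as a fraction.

1/2

Apply Bayes' rule, conditioning on where the car actually is.
If it is behind either of doors 1 and 7 (prior 1/7 each): the host picks exactly this set with probability 1/6 regardless, and none is the prize; weight (1/7)·(1/6) = 1/42 each.
If it is behind any of doors 2, 3, 4, 5, and 6 (prior 1/7 each): that door was opened and seen not to hold the prize — ruled out; weight (1/7)·0 = 0 each.
The weights sum to 1/21.
So P(the car behind door 1 | the host opened door 2, door 3, door 4, door 5, and door 6) = (1/42) / (1/21) = 1/2.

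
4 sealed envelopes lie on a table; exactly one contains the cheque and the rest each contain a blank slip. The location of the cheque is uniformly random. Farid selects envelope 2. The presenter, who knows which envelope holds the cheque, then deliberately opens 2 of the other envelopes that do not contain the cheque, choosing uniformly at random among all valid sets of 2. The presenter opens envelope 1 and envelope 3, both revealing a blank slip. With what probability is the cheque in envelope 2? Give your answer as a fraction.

Apply Bayes' rule, conditioning on where the cheque actually is.
If it is in either of envelopes 1 and 3 (prior 1/4 each): that envelope was opened and seen not to hold the prize — ruled out; weight (1/4)·0 = 0 each.
If it is in envelope 2 (prior 1/4): the presenter has 3 equally likely choices, so probability 1/3; weight (1/4)·(1/3) = 1/12.
If it is in envelope 4 (prior 1/4): the presenter has no choice, probability 1; weight (1/4)·1 = 1/4.
The weights sum to 1/3.
So P(the cheque in envelope 2 | the presenter opened envelope 1 and envelope 3) = (1/12) / (1/3) = 1/4.

1/4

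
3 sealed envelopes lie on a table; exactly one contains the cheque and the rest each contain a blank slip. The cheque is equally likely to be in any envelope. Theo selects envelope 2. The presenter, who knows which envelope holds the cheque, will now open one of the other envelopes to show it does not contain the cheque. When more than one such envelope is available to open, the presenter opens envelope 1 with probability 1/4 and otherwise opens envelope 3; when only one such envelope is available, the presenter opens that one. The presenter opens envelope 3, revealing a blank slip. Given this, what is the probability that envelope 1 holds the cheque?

4/7

Apply Bayes' rule, conditioning on where the cheque actually is.
If it is in envelope 1 (prior 1/3): only envelope 3 is available, probability 1; weight (1/3)·1 = 1/3.
If it is in envelope 2 (prior 1/3): envelope 1 is available but not opened, probability 3/4; weight (1/3)·(3/4) = 1/4.
If it is in envelope 3 (prior 1/3): the presenter opened envelope 3, so this case is ruled out; weight (1/3)·0 = 0.
The weights sum to 7/12.
So P(the cheque in envelope 1 | the presenter opened envelope 3) = (1/3) / (7/12) = 4/7.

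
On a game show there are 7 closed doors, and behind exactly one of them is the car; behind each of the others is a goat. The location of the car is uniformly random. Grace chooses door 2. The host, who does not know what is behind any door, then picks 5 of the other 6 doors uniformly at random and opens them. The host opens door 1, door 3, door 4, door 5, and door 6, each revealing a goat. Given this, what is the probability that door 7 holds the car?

1/2

Because the host chose which doors to open without knowing where the car is, the choice is independent of the prize location. Learning that none of the 5 opened doors holds the car simply rules out those 5 locations and leaves the remaining 2 doors still equally likely by symmetry.
So P(the car behind door 7) = 1/2.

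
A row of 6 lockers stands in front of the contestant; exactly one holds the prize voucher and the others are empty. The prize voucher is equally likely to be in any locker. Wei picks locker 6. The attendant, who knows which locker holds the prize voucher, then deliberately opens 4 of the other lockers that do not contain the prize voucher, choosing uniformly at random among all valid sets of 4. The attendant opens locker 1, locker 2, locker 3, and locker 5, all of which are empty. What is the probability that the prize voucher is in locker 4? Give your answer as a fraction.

Consider each possible location of the prize voucher in turn.
If it is in any of lockers 1, 2, 3, and 5 (prior 1/6 each): that locker was opened and seen not to hold the prize — ruled out; weight (1/6)·0 = 0 each.
If it is in locker 4 (prior 1/6): the attendant has no choice, probability 1; weight (1/6)·1 = 1/6.
If it is in locker 6 (prior 1/6): the attendant has 5 equally likely choices, so probability 1/5; weight (1/6)·(1/5) = 1/30.
The weights sum to 1/5.
So P(the prize voucher in locker 4 | the attendant opened locker 1, locker 2, locker 3, and locker 5) = (1/6) / (1/5) = 5/6.

5/6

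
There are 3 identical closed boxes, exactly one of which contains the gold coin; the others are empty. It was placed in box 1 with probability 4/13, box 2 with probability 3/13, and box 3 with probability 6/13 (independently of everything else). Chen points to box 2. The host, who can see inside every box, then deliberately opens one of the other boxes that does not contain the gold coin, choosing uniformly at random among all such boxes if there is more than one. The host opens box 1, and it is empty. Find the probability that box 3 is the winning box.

4/5

Condition on the true location of the gold coin.
If it is in box 1 (prior 4/13): the host opened box 1, so this case is ruled out; weight (4/13)·0 = 0.
If it is in box 2 (prior 3/13): the host has 2 equally likely choices, so probability 1/2; weight (3/13)·(1/2) = 3/26.
If it is in box 3 (prior 6/13): the host has no choice, probability 1; weight (6/13)·1 = 6/13.
The weights sum to 15/26.
So P(the gold coin in box 3 | the host opened box 1) = (6/13) / (15/26) = 4/5.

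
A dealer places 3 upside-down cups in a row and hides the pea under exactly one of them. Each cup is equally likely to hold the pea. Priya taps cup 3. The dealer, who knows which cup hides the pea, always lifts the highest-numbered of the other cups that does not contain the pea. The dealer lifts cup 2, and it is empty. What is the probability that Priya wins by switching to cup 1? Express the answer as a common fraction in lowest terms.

Apply Bayes' rule, conditioning on where the pea actually is.
If it is under either of cups 1 and 3 (prior 1/3 each): cup 2 is the highest-numbered option available, probability 1; weight (1/3)·1 = 1/3 each.
If it is under cup 2 (prior 1/3): the dealer opened cup 2, so this case is ruled out; weight (1/3)·0 = 0.
The weights sum to 2/3.
So P(the pea under cup 1 | the dealer opened cup 2) = (1/3) / (2/3) = 1/2.

1/2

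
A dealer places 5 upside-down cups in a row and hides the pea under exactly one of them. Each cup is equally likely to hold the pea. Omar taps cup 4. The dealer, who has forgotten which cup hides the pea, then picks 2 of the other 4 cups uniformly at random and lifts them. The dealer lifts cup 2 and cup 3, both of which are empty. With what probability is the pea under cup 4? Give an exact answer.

Because the dealer chose which cups to lift without knowing where the pea is, the choice is independent of the prize location. Learning that none of the 2 opened cups holds the pea simply rules out those 2 locations and leaves the remaining 3 cups still equally likely by symmetry.
So P(the pea under cup 4) = 1/3.

1/3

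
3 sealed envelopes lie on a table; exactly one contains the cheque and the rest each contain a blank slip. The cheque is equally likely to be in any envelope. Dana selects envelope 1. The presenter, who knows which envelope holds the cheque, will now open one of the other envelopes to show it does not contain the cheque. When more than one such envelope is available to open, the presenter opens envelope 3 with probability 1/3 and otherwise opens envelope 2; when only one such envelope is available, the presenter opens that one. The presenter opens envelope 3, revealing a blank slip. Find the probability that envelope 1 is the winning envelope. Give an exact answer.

1/4

Condition on the true location of the cheque.
If it is in envelope 1 (prior 1/3): envelope 3 is available, opened with probability 1/3; weight (1/3)·(1/3) = 1/9.
If it is in envelope 2 (prior 1/3): only envelope 3 is available, probability 1; weight (1/3)·1 = 1/3.
If it is in envelope 3 (prior 1/3): the presenter opened envelope 3, so this case is ruled out; weight (1/3)·0 = 0.
The weights sum to 4/9.
So P(the cheque in envelope 1 | the presenter opened envelope 3) = (1/9) / (4/9) = 1/4.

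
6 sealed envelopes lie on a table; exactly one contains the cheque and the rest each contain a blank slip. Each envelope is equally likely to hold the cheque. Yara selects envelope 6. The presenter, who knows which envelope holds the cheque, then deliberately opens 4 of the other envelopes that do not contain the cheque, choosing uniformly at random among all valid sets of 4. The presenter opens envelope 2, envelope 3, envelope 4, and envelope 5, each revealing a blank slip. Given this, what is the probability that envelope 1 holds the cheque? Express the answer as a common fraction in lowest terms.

5/6

Consider each possible location of the cheque in turn.
If it is in envelope 1 (prior 1/6): the presenter has no choice, probability 1; weight (1/6)·1 = 1/6.
If it is in any of envelopes 2, 3, 4, and 5 (prior 1/6 each): that envelope was opened and seen not to hold the prize — ruled out; weight (1/6)·0 = 0 each.
If it is in envelope 6 (prior 1/6): the presenter has 5 equally likely choices, so probability 1/5; weight (1/6)·(1/5) = 1/30.
The weights sum to 1/5.
So P(the cheque in envelope 1 | the presenter opened envelope 2, envelope 3, envelope 4, and envelope 5) = (1/6) / (1/5) = 5/6.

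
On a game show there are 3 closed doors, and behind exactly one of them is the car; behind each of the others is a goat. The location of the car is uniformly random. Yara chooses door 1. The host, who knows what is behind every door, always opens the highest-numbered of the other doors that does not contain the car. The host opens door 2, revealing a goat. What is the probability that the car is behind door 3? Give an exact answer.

1

Condition on the true location of the car.
If it is behind door 1 (prior 1/3): the host would have opened door 3 instead, probability 0; weight (1/3)·0 = 0.
If it is behind door 2 (prior 1/3): the host opened door 2, so this case is ruled out; weight (1/3)·0 = 0.
If it is behind door 3 (prior 1/3): door 2 is the highest-numbered option available, probability 1; weight (1/3)·1 = 1/3.
The weights sum to 1/3.
So P(the car behind door 3 | the host opened door 2) = (1/3) / (1/3) = 1.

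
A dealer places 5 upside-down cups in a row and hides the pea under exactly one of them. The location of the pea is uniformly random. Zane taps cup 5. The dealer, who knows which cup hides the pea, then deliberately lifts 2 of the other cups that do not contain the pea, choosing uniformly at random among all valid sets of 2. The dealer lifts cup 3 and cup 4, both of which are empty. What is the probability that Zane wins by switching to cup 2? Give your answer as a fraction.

Condition on the true location of the pea.
If it is under either of cups 1 and 2 (prior 1/5 each): the dealer has 3 equally likely choices, so probability 1/3; weight (1/5)·(1/3) = 1/15 each.
If it is under either of cups 3 and 4 (prior 1/5 each): that cup was opened and seen not to hold the prize — ruled out; weight (1/5)·0 = 0 each.
If it is under cup 5 (prior 1/5): the dealer has 6 equally likely choices, so probability 1/6; weight (1/5)·(1/6) = 1/30.
The weights sum to 1/6.
So P(the pea under cup 2 | the dealer opened cup 3 and cup 4) = (1/15) / (1/6) = 2/5.

2/5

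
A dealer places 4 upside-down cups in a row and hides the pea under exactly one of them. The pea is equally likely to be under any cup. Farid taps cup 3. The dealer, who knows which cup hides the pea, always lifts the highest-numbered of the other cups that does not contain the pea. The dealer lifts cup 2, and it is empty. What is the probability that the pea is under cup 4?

1

Condition on the true location of the pea.
If it is under either of cups 1 and 3 (prior 1/4 each): the dealer would have opened cup 4 instead, probability 0; weight (1/4)·0 = 0 each.
If it is under cup 2 (prior 1/4): the dealer opened cup 2, so this case is ruled out; weight (1/4)·0 = 0.
If it is under cup 4 (prior 1/4): cup 2 is the highest-numbered option available, probability 1; weight (1/4)·1 = 1/4.
The weights sum to 1/4.
So P(the pea under cup 4 | the dealer opened cup 2) = (1/4) / (1/4) = 1.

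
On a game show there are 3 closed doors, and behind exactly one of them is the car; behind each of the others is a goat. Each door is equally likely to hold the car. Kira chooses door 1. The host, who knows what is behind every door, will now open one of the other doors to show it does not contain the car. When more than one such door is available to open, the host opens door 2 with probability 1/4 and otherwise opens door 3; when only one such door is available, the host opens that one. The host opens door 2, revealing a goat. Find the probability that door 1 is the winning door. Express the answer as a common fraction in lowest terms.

1/5

Condition on the true location of the car.
If it is behind door 1 (prior 1/3): door 2 is available, opened with probability 1/4; weight (1/3)·(1/4) = 1/12.
If it is behind door 2 (prior 1/3): the host opened door 2, so this case is ruled out; weight (1/3)·0 = 0.
If it is behind door 3 (prior 1/3): only door 2 is available, probability 1; weight (1/3)·1 = 1/3.
The weights sum to 5/12.
So P(the car behind door 1 | the host opened door 2) = (1/12) / (5/12) = 1/5.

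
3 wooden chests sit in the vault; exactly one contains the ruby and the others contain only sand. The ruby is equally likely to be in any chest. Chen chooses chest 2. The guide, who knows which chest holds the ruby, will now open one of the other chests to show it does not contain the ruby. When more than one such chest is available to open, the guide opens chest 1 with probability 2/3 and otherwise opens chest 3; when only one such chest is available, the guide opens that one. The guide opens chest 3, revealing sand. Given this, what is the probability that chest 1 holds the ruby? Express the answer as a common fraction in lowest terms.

3/4

Consider each possible location of the ruby in turn.
If it is in chest 1 (prior 1/3): only chest 3 is available, probability 1; weight (1/3)·1 = 1/3.
If it is in chest 2 (prior 1/3): chest 1 is available but not opened, probability 1/3; weight (1/3)·(1/3) = 1/9.
If it is in chest 3 (prior 1/3): the guide opened chest 3, so this case is ruled out; weight (1/3)·0 = 0.
The weights sum to 4/9.
So P(the ruby in chest 1 | the guide opened chest 3) = (1/3) / (4/9) = 3/4.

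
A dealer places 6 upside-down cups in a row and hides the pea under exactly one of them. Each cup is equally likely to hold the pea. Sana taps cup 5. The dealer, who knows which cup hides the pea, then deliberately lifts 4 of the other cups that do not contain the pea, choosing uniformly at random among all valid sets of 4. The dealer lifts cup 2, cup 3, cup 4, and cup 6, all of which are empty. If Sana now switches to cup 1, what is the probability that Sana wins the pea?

Apply Bayes' rule, conditioning on where the pea actually is.
If it is under cup 1 (prior 1/6): the dealer has no choice, probability 1; weight (1/6)·1 = 1/6.
If it is under any of cups 2, 3, 4, and 6 (prior 1/6 each): that cup was opened and seen not to hold the prize — ruled out; weight (1/6)·0 = 0 each.
If it is under cup 5 (prior 1/6): the dealer has 5 equally likely choices, so probability 1/5; weight (1/6)·(1/5) = 1/30.
The weights sum to 1/5.
So P(the pea under cup 1 | the dealer opened cup 2, cup 3, cup 4, and cup 6) = (1/6) / (1/5) = 5/6.

5/6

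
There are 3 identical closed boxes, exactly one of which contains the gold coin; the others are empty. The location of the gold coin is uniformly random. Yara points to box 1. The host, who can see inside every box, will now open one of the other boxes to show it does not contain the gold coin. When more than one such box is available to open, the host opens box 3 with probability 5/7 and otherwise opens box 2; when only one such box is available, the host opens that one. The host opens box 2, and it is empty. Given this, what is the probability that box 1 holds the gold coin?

2/9

Apply Bayes' rule, conditioning on where the gold coin actually is.
If it is in box 1 (prior 1/3): box 3 is available but not opened, probability 2/7; weight (1/3)·(2/7) = 2/21.
If it is in box 2 (prior 1/3): the host opened box 2, so this case is ruled out; weight (1/3)·0 = 0.
If it is in box 3 (prior 1/3): only box 2 is available, probability 1; weight (1/3)·1 = 1/3.
The weights sum to 3/7.
So P(the gold coin in box 1 | the host opened box 2) = (2/21) / (3/7) = 2/9.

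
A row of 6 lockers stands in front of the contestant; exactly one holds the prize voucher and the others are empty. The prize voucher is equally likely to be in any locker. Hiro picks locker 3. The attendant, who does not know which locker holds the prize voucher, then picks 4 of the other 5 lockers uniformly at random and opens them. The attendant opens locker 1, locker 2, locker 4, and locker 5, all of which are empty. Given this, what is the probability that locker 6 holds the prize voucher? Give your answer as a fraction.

Because the attendant chose which lockers to open without knowing where the prize voucher is, the choice is independent of the prize location. Learning that none of the 4 opened lockers holds the prize voucher simply rules out those 4 locations and leaves the remaining 2 lockers still equally likely by symmetry.
So P(the prize voucher in locker 6) = 1/2.

1/2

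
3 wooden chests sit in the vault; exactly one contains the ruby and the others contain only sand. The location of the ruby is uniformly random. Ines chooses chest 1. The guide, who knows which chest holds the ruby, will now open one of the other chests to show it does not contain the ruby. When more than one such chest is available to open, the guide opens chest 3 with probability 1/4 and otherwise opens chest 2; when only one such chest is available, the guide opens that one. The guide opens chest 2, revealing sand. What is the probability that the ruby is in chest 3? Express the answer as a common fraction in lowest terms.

Consider each possible location of the ruby in turn.
If it is in chest 1 (prior 1/3): chest 3 is available but not opened, probability 3/4; weight (1/3)·(3/4) = 1/4.
If it is in chest 2 (prior 1/3): the guide opened chest 2, so this case is ruled out; weight (1/3)·0 = 0.
If it is in chest 3 (prior 1/3): only chest 2 is available, probability 1; weight (1/3)·1 = 1/3.
The weights sum to 7/12.
So P(the ruby in chest 3 | the guide opened chest 2) = (1/3) / (7/12) = 4/7.

4/7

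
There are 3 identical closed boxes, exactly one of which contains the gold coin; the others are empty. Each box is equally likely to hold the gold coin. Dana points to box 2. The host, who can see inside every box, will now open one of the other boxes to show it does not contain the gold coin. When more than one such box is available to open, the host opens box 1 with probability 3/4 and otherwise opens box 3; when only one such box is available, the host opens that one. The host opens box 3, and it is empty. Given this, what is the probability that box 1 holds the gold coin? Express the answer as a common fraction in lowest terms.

Consider each possible location of the gold coin in turn.
If it is in box 1 (prior 1/3): only box 3 is available, probability 1; weight (1/3)·1 = 1/3.
If it is in box 2 (prior 1/3): box 1 is available but not opened, probability 1/4; weight (1/3)·(1/4) = 1/12.
If it is in box 3 (prior 1/3): the host opened box 3, so this case is ruled out; weight (1/3)·0 = 0.
The weights sum to 5/12.
So P(the gold coin in box 1 | the host opened box 3) = (1/3) / (5/12) = 4/5.

4/5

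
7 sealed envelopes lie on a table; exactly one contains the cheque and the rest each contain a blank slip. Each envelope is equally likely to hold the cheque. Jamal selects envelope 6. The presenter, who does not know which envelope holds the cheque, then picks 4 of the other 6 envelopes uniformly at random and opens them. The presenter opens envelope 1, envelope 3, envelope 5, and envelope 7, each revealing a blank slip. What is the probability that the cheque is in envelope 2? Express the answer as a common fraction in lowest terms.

Apply Bayes' rule, conditioning on where the cheque actually is.
If it is in any of envelopes 1, 3, 5, and 7 (prior 1/7 each): that envelope was opened and seen not to hold the prize — ruled out; weight (1/7)·0 = 0 each.
If it is in any of envelopes 2, 4, and 6 (prior 1/7 each): the presenter picks exactly this set with probability 1/15 regardless, and none is the prize; weight (1/7)·(1/15) = 1/105 each.
The weights sum to 1/35.
So P(the cheque in envelope 2 | the presenter opened envelope 1, envelope 3, envelope 5, and envelope 7) = (1/105) / (1/35) = 1/3.

1/3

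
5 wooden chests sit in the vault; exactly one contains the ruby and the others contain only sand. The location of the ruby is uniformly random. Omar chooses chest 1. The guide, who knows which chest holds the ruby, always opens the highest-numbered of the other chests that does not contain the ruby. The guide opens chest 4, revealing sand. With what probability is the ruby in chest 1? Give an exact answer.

0

Apply Bayes' rule, conditioning on where the ruby actually is.
If it is in any of chests 1, 2, and 3 (prior 1/5 each): the guide would have opened chest 5 instead, probability 0; weight (1/5)·0 = 0 each.
If it is in chest 4 (prior 1/5): the guide opened chest 4, so this case is ruled out; weight (1/5)·0 = 0.
If it is in chest 5 (prior 1/5): chest 4 is the highest-numbered option available, probability 1; weight (1/5)·1 = 1/5.
The weights sum to 1/5.
So P(the ruby in chest 1 | the guide opened chest 4) = 0 / (1/5) = 0.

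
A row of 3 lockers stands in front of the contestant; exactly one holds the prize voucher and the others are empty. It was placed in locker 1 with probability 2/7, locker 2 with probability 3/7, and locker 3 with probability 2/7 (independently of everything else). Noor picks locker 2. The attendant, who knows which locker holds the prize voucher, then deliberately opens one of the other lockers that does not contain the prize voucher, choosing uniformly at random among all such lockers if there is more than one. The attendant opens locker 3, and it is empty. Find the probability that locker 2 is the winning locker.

Condition on the true location of the prize voucher.
If it is in locker 1 (prior 2/7): the attendant has no choice, probability 1; weight (2/7)·1 = 2/7.
If it is in locker 2 (prior 3/7): the attendant has 2 equally likely choices, so probability 1/2; weight (3/7)·(1/2) = 3/14.
If it is in locker 3 (prior 2/7): the attendant opened locker 3, so this case is ruled out; weight (2/7)·0 = 0.
The weights sum to 1/2.
So P(the prize voucher in locker 2 | the attendant opened locker 3) = (3/14) / (1/2) = 3/7.

3/7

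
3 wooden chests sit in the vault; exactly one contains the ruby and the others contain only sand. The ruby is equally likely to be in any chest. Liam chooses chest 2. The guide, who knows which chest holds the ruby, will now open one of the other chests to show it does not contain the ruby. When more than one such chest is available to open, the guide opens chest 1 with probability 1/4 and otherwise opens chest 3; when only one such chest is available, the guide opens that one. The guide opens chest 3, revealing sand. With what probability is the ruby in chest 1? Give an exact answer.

4/7

Apply Bayes' rule, conditioning on where the ruby actually is.
If it is in chest 1 (prior 1/3): only chest 3 is available, probability 1; weight (1/3)·1 = 1/3.
If it is in chest 2 (prior 1/3): chest 1 is available but not opened, probability 3/4; weight (1/3)·(3/4) = 1/4.
If it is in chest 3 (prior 1/3): the guide opened chest 3, so this case is ruled out; weight (1/3)·0 = 0.
The weights sum to 7/12.
So P(the ruby in chest 1 | the guide opened chest 3) = (1/3) / (7/12) = 4/7.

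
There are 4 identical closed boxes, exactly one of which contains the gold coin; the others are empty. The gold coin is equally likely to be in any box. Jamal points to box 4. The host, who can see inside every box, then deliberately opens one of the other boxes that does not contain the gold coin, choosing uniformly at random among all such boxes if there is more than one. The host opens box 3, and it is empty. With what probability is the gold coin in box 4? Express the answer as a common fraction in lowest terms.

Condition on the true location of the gold coin.
If it is in either of boxes 1 and 2 (prior 1/4 each): the host has 2 equally likely choices, so probability 1/2; weight (1/4)·(1/2) = 1/8 each.
If it is in box 3 (prior 1/4): the host opened box 3, so this case is ruled out; weight (1/4)·0 = 0.
If it is in box 4 (prior 1/4): the host has 3 equally likely choices, so probability 1/3; weight (1/4)·(1/3) = 1/12.
The weights sum to 1/3.
So P(the gold coin in box 4 | the host opened box 3) = (1/12) / (1/3) = 1/4.

1/4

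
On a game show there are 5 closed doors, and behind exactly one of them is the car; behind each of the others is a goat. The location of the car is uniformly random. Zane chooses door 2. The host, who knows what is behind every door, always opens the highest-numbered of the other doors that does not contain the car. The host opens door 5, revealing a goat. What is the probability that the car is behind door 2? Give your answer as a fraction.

Condition on the true location of the car.
If it is behind any of doors 1, 2, 3, and 4 (prior 1/5 each): door 5 is the highest-numbered option available, probability 1; weight (1/5)·1 = 1/5 each.
If it is behind door 5 (prior 1/5): the host opened door 5, so this case is ruled out; weight (1/5)·0 = 0.
The weights sum to 4/5.
So P(the car behind door 2 | the host opened door 5) = (1/5) / (4/5) = 1/4.

1/4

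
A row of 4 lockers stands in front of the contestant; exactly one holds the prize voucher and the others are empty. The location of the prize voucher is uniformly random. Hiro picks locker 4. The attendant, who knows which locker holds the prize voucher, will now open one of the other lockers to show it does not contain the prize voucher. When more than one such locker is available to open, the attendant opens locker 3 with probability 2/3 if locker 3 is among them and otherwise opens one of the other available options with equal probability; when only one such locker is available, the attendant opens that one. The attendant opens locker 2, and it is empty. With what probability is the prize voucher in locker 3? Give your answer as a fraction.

Apply Bayes' rule, conditioning on where the prize voucher actually is.
If it is in locker 1 (prior 1/4): locker 3 is available but not opened, probability 1/3; weight (1/4)·(1/3) = 1/12.
If it is in locker 2 (prior 1/4): the attendant opened locker 2, so this case is ruled out; weight (1/4)·0 = 0.
If it is in locker 3 (prior 1/4): locker 3 holds the prize so is unavailable; the attendant chooses uniformly among the 2 others, probability 1/2; weight (1/4)·(1/2) = 1/8.
If it is in locker 4 (prior 1/4): locker 3 is available but not opened; locker 2 gets probability (1 − 2/3)/2 = 1/6; weight (1/4)·(1/6) = 1/24.
The weights sum to 1/4.
So P(the prize voucher in locker 3 | the attendant opened locker 2) = (1/8) / (1/4) = 1/2.

1/2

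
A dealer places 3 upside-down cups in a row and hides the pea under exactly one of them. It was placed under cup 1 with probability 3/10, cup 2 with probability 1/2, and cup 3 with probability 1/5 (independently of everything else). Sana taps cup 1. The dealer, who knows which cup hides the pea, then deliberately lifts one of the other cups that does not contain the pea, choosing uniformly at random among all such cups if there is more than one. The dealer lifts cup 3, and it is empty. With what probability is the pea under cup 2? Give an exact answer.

10/13

Condition on the true location of the pea.
If it is under cup 1 (prior 3/10): the dealer has 2 equally likely choices, so probability 1/2; weight (3/10)·(1/2) = 3/20.
If it is under cup 2 (prior 1/2): the dealer has no choice, probability 1; weight (1/2)·1 = 1/2.
If it is under cup 3 (prior 1/5): the dealer opened cup 3, so this case is ruled out; weight (1/5)·0 = 0.
The weights sum to 13/20.
So P(the pea under cup 2 | the dealer opened cup 3) = (1/2) / (13/20) = 10/13.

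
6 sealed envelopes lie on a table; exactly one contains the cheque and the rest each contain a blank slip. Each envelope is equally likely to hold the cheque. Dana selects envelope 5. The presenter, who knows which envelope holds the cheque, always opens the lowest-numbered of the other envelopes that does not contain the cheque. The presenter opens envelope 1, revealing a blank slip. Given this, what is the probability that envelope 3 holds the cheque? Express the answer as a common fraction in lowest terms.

1/5

Condition on the true location of the cheque.
If it is in envelope 1 (prior 1/6): the presenter opened envelope 1, so this case is ruled out; weight (1/6)·0 = 0.
If it is in any of envelopes 2, 3, 4, 5, and 6 (prior 1/6 each): envelope 1 is the lowest-numbered option available, probability 1; weight (1/6)·1 = 1/6 each.
The weights sum to 5/6.
So P(the cheque in envelope 3 | the presenter opened envelope 1) = (1/6) / (5/6) = 1/5.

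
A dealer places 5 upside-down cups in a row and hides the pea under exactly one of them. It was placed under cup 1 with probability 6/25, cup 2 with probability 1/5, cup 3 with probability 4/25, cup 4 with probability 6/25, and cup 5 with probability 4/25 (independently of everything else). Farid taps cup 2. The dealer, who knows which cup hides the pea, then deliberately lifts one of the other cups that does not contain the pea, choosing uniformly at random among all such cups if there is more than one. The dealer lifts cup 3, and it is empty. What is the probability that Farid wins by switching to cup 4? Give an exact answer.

Apply Bayes' rule, conditioning on where the pea actually is.
If it is under either of cups 1 and 4 (prior 6/25 each): the dealer has 3 equally likely choices, so probability 1/3; weight (6/25)·(1/3) = 2/25 each.
If it is under cup 2 (prior 1/5): the dealer has 4 equally likely choices, so probability 1/4; weight (1/5)·(1/4) = 1/20.
If it is under cup 3 (prior 4/25): the dealer opened cup 3, so this case is ruled out; weight (4/25)·0 = 0.
If it is under cup 5 (prior 4/25): the dealer has 3 equally likely choices, so probability 1/3; weight (4/25)·(1/3) = 4/75.
The weights sum to 79/300.
So P(the pea under cup 4 | the dealer opened cup 3) = (2/25) / (79/300) = 24/79.

24/79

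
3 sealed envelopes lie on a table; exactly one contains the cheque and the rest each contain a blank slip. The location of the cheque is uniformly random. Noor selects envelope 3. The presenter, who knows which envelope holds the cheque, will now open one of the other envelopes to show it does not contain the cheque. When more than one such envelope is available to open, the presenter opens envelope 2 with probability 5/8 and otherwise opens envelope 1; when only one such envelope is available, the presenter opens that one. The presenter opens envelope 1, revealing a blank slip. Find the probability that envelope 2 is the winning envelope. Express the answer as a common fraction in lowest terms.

8/11

Consider each possible location of the cheque in turn.
If it is in envelope 1 (prior 1/3): the presenter opened envelope 1, so this case is ruled out; weight (1/3)·0 = 0.
If it is in envelope 2 (prior 1/3): only envelope 1 is available, probability 1; weight (1/3)·1 = 1/3.
If it is in envelope 3 (prior 1/3): envelope 2 is available but not opened, probability 3/8; weight (1/3)·(3/8) = 1/8.
The weights sum to 11/24.
So P(the cheque in envelope 2 | the presenter opened envelope 1) = (1/3) / (11/24) = 8/11.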